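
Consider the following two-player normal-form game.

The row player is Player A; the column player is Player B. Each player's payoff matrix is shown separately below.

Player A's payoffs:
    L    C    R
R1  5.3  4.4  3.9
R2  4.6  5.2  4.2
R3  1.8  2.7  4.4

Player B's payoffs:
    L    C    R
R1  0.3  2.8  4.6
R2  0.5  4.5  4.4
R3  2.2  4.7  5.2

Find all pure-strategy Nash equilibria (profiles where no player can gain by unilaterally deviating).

Check each profile: it is a Nash equilibrium iff no player can strictly gain by switching unilaterally.
(R1, L): Player B can switch to C (0.3 → 2.8). Not NE.
(R1, C): Player A can switch to R2 (4.4 → 5.2). Not NE.
(R1, R): Player A can switch to R2 (3.9 → 4.2). Not NE.
(R2, L): Player A can switch to R1 (4.6 → 5.3). Not NE.
(R2, C): Player A gets 5.2, best alternative 4.4; Player B gets 4.5, best alternative 4.4. No profitable deviation — NE.
(R2, R): Player A can switch to R3 (4.2 → 4.4). Not NE.
(R3, L): Player A can switch to R1 (1.8 → 5.3). Not NE.
(R3, C): Player A can switch to R1 (2.7 → 4.4). Not NE.
(R3, R): Player A gets 4.4, best alternative 4.2; Player B gets 5.2, best alternative 4.7. No profitable deviation — NE.

(R2, C) and (R3, R)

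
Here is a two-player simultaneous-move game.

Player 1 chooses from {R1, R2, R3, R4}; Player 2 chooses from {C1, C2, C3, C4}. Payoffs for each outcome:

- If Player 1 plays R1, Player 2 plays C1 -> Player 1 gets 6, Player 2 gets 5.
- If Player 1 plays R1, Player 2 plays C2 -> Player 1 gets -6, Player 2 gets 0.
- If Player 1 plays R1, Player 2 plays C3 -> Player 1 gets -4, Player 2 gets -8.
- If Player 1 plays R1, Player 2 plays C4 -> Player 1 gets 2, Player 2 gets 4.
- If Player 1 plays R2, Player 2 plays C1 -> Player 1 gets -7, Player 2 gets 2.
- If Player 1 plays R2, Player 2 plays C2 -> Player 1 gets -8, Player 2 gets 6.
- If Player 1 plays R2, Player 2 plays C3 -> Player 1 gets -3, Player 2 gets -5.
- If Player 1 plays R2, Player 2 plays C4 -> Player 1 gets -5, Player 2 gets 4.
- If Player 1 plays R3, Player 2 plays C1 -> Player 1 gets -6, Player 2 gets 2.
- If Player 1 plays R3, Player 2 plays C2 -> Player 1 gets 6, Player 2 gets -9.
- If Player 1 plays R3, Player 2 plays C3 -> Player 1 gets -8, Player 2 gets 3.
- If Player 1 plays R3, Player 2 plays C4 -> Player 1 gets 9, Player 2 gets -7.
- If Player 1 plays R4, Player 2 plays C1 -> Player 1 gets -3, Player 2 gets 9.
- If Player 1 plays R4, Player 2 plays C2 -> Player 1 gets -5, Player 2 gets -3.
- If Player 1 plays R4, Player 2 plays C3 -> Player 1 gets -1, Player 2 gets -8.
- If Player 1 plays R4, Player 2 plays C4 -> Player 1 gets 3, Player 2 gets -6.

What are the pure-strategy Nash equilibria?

Player 1 against C1: payoffs 6, -7, -6, -3 → best response R1.
Player 1 against C2: payoffs -6, -8, 6, -5 → best response R3.
Player 1 against C3: payoffs -4, -3, -8, -1 → best response R4.
Player 1 against C4: payoffs 2, -5, 9, 3 → best response R3.
Player 2 against R1: payoffs 5, 0, -8, 4 → best response C1.
Player 2 against R2: payoffs 2, 6, -5, 4 → best response C2.
Player 2 against R3: payoffs 2, -9, 3, -7 → best response C3.
Player 2 against R4: payoffs 9, -3, -8, -6 → best response C1.
Mutual best responses: (R1, C1).

The unique pure-strategy Nash equilibrium is (R1, C1).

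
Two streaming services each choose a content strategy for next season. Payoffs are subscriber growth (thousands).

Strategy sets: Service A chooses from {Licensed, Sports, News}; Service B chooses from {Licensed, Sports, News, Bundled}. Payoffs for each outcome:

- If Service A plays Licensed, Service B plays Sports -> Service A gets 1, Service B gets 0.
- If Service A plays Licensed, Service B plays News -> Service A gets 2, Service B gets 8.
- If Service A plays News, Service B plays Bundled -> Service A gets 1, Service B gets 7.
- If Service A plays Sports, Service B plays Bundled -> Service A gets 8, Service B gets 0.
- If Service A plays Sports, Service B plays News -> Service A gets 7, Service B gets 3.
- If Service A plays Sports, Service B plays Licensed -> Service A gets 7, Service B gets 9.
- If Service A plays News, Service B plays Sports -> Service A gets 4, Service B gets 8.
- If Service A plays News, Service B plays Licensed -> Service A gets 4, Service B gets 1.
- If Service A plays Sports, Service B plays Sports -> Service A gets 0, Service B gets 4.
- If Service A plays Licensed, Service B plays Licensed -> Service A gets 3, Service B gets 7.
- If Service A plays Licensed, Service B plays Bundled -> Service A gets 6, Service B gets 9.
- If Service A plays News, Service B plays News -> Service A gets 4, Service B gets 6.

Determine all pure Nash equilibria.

For each strategy profile, look for a profitable unilateral deviation.
(Licensed, Licensed): Service A can switch to Sports (3 → 7). Not NE.
(Licensed, Sports): Service A can switch to News (1 → 4). Not NE.
(Licensed, News): Service A can switch to Sports (2 → 7). Not NE.
(Licensed, Bundled): Service A can switch to Sports (6 → 8). Not NE.
(Sports, Licensed): Service A gets 7, best alternative 4; Service B gets 9, best alternative 4. No profitable deviation — NE.
(Sports, Sports): Service A can switch to Licensed (0 → 1). Not NE.
(Sports, News): Service B can switch to Licensed (3 → 9). Not NE.
(News, Sports): Service A gets 4, best alternative 1; Service B gets 8, best alternative 7. No profitable deviation — NE.
(The remaining 4 profiles each have a profitable deviation by the same check.)

The pure Nash equilibria are (Sports, Licensed); (News, Sports).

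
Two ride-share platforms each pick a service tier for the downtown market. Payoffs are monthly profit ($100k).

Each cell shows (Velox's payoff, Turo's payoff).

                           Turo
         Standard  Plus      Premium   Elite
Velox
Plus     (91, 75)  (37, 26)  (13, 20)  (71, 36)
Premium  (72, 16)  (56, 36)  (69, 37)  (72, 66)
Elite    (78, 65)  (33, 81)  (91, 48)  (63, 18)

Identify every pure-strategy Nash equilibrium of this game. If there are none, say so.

(Plus, Standard): Velox gets 91, best alternative 78; Turo gets 75, best alternative 36. No profitable deviation — NE.
(Plus, Plus): Velox can switch to Premium (37 → 56). Not NE.
(Plus, Premium): Velox can switch to Premium (13 → 69). Not NE.
(Plus, Elite): Velox can switch to Premium (71 → 72). Not NE.
(Premium, Standard): Velox can switch to Plus (72 → 91). Not NE.
(Premium, Plus): Turo can switch to Premium (36 → 37). Not NE.
(Premium, Premium): Velox can switch to Elite (69 → 91). Not NE.
(Premium, Elite): Velox gets 72, best alternative 71; Turo gets 66, best alternative 37. No profitable deviation — NE.
(Elite, Standard): Velox can switch to Plus (78 → 91). Not NE.
(Elite, Plus): Velox can switch to Plus (33 → 37). Not NE.
(The remaining 2 profiles each have a profitable deviation by the same check.)

Pure-strategy Nash equilibria: (Plus, Standard); (Premium, Elite)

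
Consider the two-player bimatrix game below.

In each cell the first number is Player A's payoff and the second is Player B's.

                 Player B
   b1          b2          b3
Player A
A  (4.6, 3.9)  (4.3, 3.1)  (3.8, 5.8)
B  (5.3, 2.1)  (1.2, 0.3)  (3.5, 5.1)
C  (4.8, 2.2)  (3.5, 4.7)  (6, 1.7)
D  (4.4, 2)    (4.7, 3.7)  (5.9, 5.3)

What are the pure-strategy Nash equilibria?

No pure-strategy Nash equilibrium.

(A, b1): Player A can switch to B (4.6 → 5.3). Not NE.
(A, b2): Player A can switch to D (4.3 → 4.7). Not NE.
(A, b3): Player A can switch to C (3.8 → 6). Not NE.
(B, b1): Player B can switch to b3 (2.1 → 5.1). Not NE.
(B, b2): Player A can switch to A (1.2 → 4.3). Not NE.
(B, b3): Player A can switch to A (3.5 → 3.8). Not NE.
(C, b1): Player A can switch to B (4.8 → 5.3). Not NE.
(C, b2): Player A can switch to A (3.5 → 4.3). Not NE.
(C, b3): Player B can switch to b1 (1.7 → 2.2). Not NE.
(D, b1): Player A can switch to A (4.4 → 4.6). Not NE.
(The remaining 2 profiles each have a profitable deviation by the same check.)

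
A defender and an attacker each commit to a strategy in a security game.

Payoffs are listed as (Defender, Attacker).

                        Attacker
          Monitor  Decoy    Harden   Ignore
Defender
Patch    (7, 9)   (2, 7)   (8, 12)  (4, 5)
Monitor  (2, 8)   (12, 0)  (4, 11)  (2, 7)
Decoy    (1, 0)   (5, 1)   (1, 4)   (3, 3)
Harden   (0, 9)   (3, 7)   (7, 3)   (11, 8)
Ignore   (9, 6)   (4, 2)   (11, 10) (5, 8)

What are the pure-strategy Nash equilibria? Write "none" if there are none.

Pure NE: (Ignore, Harden)

Defender against Monitor: payoffs 7, 2, 1, 0, 9 → best response Ignore.
Defender against Decoy: payoffs 2, 12, 5, 3, 4 → best response Monitor.
Defender against Harden: payoffs 8, 4, 1, 7, 11 → best response Ignore.
Defender against Ignore: payoffs 4, 2, 3, 11, 5 → best response Harden.
Attacker against Patch: payoffs 9, 7, 12, 5 → best response Harden.
Attacker against Monitor: payoffs 8, 0, 11, 7 → best response Harden.
Attacker against Decoy: payoffs 0, 1, 4, 3 → best response Harden.
Attacker against Harden: payoffs 9, 7, 3, 8 → best response Monitor.
Attacker against Ignore: payoffs 6, 2, 10, 8 → best response Harden.
Mutual best responses: (Ignore, Harden).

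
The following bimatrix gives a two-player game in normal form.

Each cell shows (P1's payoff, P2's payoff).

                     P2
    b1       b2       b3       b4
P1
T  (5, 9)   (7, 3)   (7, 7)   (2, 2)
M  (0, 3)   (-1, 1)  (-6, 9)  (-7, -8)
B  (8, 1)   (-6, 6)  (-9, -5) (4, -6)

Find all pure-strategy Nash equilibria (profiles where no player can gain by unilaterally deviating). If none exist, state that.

There is no pure-strategy Nash equilibrium.

(T, b1): P1 can switch to B (5 → 8). Not NE.
(T, b2): P2 can switch to b1 (3 → 9). Not NE.
(T, b3): P2 can switch to b1 (7 → 9). Not NE.
(T, b4): P1 can switch to B (2 → 4). Not NE.
(M, b1): P1 can switch to T (0 → 5). Not NE.
(M, b2): P1 can switch to T (-1 → 7). Not NE.
(M, b3): P1 can switch to T (-6 → 7). Not NE.
(M, b4): P1 can switch to T (-7 → 2). Not NE.
(B, b1): P2 can switch to b2 (1 → 6). Not NE.
(B, b2): P1 can switch to T (-6 → 7). Not NE.
(The remaining 2 profiles each have a profitable deviation by the same check.)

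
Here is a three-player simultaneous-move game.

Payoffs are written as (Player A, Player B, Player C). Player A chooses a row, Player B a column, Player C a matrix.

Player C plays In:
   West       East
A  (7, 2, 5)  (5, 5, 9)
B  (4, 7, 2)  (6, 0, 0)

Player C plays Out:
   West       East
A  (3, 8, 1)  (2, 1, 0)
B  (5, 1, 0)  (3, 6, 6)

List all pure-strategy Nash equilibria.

Player A against (West, In): payoffs 7, 4 → best response A.
Player A against (West, Out): payoffs 3, 5 → best response B.
Player A against (East, In): payoffs 5, 6 → best response B.
Player A against (East, Out): payoffs 2, 3 → best response B.
Player B against (A, In): payoffs 2, 5 → best response East.
Player B against (A, Out): payoffs 8, 1 → best response West.
Player B against (B, In): payoffs 7, 0 → best response West.
Player B against (B, Out): payoffs 1, 6 → best response East.
Player C against (A, West): payoffs 5, 1 → best response In.
Player C against (A, East): payoffs 9, 0 → best response In.
Player C against (B, West): payoffs 2, 0 → best response In.
Player C against (B, East): payoffs 0, 6 → best response Out.
Mutual best responses: (B, East, Out).

Pure NE: (B, East, Out)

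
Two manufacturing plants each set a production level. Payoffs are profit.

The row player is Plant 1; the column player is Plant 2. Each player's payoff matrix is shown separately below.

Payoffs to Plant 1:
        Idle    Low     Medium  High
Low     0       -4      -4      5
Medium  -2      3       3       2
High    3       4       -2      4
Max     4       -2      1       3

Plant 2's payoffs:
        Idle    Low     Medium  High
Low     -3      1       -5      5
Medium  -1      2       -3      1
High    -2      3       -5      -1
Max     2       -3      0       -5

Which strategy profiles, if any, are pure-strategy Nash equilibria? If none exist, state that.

Pure-strategy Nash equilibria: (Low, High), (High, Low), (Max, Idle)

For each strategy profile, look for a profitable unilateral deviation.
(Low, Idle): Plant 1 can switch to High (0 → 3). Not NE.
(Low, Low): Plant 1 can switch to Medium (-4 → 3). Not NE.
(Low, Medium): Plant 1 can switch to Medium (-4 → 3). Not NE.
(Low, High): Plant 1 gets 5, best alternative 4; Plant 2 gets 5, best alternative 1. No profitable deviation — NE.
(Medium, Idle): Plant 1 can switch to Low (-2 → 0). Not NE.
(Medium, Low): Plant 1 can switch to High (3 → 4). Not NE.
(Medium, Medium): Plant 2 can switch to Idle (-3 → -1). Not NE.
(High, Low): Plant 1 gets 4, best alternative 3; Plant 2 gets 3, best alternative -1. No profitable deviation — NE.
(Max, Idle): Plant 1 gets 4, best alternative 3; Plant 2 gets 2, best alternative 0. No profitable deviation — NE.
(The remaining 7 profiles each have a profitable deviation by the same check.)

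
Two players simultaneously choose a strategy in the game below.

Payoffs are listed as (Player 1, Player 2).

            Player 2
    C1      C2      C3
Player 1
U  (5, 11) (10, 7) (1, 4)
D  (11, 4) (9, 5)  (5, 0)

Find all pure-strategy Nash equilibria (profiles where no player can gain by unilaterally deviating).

none

(U, C1): Player 1 can switch to D (5 → 11). Not NE.
(U, C2): Player 2 can switch to C1 (7 → 11). Not NE.
(U, C3): Player 1 can switch to D (1 → 5). Not NE.
(D, C1): Player 2 can switch to C2 (4 → 5). Not NE.
(D, C2): Player 1 can switch to U (9 → 10). Not NE.
(D, C3): Player 2 can switch to C1 (0 → 4). Not NE.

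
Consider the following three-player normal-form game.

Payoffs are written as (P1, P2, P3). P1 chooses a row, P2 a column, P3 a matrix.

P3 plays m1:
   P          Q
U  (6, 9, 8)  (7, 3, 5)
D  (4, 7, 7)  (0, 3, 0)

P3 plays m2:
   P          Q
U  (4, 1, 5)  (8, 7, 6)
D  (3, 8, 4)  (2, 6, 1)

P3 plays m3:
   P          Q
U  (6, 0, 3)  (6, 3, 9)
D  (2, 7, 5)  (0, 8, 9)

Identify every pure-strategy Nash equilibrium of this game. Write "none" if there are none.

(U, P, m1): P1 gets 6, best alternative 4; P2 gets 9, best alternative 3; P3 gets 8, best alternative 5. No profitable deviation — NE.
(U, P, m2): P2 can switch to Q (1 → 7). Not NE.
(U, P, m3): P2 can switch to Q (0 → 3). Not NE.
(U, Q, m1): P2 can switch to P (3 → 9). Not NE.
(U, Q, m2): P3 can switch to m3 (6 → 9). Not NE.
(U, Q, m3): P1 gets 6, best alternative 0; P2 gets 3, best alternative 0; P3 gets 9, best alternative 6. No profitable deviation — NE.
(D, P, m1): P1 can switch to U (4 → 6). Not NE.
(D, P, m2): P1 can switch to U (3 → 4). Not NE.
(The remaining 4 profiles each have a profitable deviation by the same check.)

The pure Nash equilibria are (U, P, m1) and (U, Q, m3).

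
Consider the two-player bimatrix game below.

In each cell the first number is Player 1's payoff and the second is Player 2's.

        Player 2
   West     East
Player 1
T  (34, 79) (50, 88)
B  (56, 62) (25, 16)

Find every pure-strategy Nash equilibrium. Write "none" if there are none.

The pure Nash equilibria are (T, East), (B, West).

(T, West): Player 1 can switch to B (34 → 56). Not NE.
(T, East): Player 1 gets 50, best alternative 25; Player 2 gets 88, best alternative 79. No profitable deviation — NE.
(B, West): Player 1 gets 56, best alternative 34; Player 2 gets 62, best alternative 16. No profitable deviation — NE.
(B, East): Player 1 can switch to T (25 → 50). Not NE.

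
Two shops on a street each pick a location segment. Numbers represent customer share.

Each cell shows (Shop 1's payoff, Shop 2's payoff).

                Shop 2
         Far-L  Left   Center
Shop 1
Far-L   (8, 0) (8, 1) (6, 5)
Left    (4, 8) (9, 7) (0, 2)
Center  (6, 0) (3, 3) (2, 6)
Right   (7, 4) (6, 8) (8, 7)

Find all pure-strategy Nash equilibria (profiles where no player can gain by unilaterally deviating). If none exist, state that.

This game has no pure Nash equilibrium.

Shop 1 against Far-L: payoffs 8, 4, 6, 7 → best response Far-L.
Shop 1 against Left: payoffs 8, 9, 3, 6 → best response Left.
Shop 1 against Center: payoffs 6, 0, 2, 8 → best response Right.
Shop 2 against Far-L: payoffs 0, 1, 5 → best response Center.
Shop 2 against Left: payoffs 8, 7, 2 → best response Far-L.
Shop 2 against Center: payoffs 0, 3, 6 → best response Center.
Shop 2 against Right: payoffs 4, 8, 7 → best response Left.
No profile is a mutual best response for all players.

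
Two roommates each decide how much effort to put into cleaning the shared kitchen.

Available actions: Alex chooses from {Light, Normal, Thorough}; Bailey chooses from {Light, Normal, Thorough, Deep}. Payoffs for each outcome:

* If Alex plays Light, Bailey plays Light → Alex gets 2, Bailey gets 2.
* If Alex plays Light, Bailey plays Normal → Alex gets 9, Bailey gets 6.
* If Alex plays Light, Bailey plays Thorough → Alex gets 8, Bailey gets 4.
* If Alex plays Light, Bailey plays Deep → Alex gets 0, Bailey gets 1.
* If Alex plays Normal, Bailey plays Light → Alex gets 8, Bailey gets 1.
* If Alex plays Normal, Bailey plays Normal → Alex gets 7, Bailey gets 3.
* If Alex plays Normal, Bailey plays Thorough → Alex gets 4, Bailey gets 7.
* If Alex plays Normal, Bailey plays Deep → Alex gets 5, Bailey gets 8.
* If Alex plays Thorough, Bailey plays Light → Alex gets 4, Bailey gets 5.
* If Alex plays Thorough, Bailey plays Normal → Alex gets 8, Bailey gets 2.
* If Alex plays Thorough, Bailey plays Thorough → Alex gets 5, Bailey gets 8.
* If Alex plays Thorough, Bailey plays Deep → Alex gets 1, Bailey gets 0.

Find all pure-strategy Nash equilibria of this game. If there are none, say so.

Alex against Light: payoffs 2, 8, 4 → best response Normal.
Alex against Normal: payoffs 9, 7, 8 → best response Light.
Alex against Thorough: payoffs 8, 4, 5 → best response Light.
Alex against Deep: payoffs 0, 5, 1 → best response Normal.
Bailey against Light: payoffs 2, 6, 4, 1 → best response Normal.
Bailey against Normal: payoffs 1, 3, 7, 8 → best response Deep.
Bailey against Thorough: payoffs 5, 2, 8, 0 → best response Thorough.
Mutual best responses: (Light, Normal); (Normal, Deep).

(Light, Normal), (Normal, Deep)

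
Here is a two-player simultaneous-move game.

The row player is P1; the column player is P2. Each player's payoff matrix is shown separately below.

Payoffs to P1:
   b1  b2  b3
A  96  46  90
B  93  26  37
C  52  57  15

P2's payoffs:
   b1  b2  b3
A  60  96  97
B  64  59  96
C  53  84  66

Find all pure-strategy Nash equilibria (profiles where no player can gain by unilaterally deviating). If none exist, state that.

(A, b3); (C, b2)

Mark each player's best response to every combination of opponents' strategies; a profile where every player is best-responding is a pure Nash equilibrium.
P1 against b1: payoffs 96, 93, 52 → best response A.
P1 against b2: payoffs 46, 26, 57 → best response C.
P1 against b3: payoffs 90, 37, 15 → best response A.
P2 against A: payoffs 60, 96, 97 → best response b3.
P2 against B: payoffs 64, 59, 96 → best response b3.
P2 against C: payoffs 53, 84, 66 → best response b2.
Mutual best responses: (A, b3); (C, b2).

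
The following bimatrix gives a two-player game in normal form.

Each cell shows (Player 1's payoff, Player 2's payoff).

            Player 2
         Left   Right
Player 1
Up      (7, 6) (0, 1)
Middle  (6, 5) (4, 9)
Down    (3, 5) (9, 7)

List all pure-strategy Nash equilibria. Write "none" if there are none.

Pure-strategy Nash equilibria: (Up, Left) and (Down, Right)

Player 1 against Left: payoffs 7, 6, 3 → best response Up.
Player 1 against Right: payoffs 0, 4, 9 → best response Down.
Player 2 against Up: payoffs 6, 1 → best response Left.
Player 2 against Middle: payoffs 5, 9 → best response Right.
Player 2 against Down: payoffs 5, 7 → best response Right.
Mutual best responses: (Up, Left); (Down, Right).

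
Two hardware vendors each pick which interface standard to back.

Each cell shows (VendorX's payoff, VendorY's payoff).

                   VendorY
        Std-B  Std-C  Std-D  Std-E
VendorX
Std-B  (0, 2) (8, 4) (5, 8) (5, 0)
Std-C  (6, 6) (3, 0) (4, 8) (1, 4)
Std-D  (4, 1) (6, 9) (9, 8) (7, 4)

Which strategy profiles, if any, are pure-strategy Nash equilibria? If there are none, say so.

VendorX against Std-B: payoffs 0, 6, 4 → best response Std-C.
VendorX against Std-C: payoffs 8, 3, 6 → best response Std-B.
VendorX against Std-D: payoffs 5, 4, 9 → best response Std-D.
VendorX against Std-E: payoffs 5, 1, 7 → best response Std-D.
VendorY against Std-B: payoffs 2, 4, 8, 0 → best response Std-D.
VendorY against Std-C: payoffs 6, 0, 8, 4 → best response Std-D.
VendorY against Std-D: payoffs 1, 9, 8, 4 → best response Std-C.
No profile is a mutual best response for all players.

none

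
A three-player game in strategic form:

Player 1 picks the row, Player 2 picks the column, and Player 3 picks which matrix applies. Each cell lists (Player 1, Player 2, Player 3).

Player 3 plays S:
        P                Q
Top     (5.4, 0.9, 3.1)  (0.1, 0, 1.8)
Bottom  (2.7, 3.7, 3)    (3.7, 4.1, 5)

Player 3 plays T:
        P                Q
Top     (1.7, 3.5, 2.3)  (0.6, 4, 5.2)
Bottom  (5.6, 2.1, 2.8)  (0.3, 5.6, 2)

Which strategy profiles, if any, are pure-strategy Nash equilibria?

(Top, P, S); (Top, Q, T); (Bottom, Q, S)

For each player, find the best response to each opponent profile; mutual best responses are the pure NE.
Player 1 against (P, S): payoffs 5.4, 2.7 → best response Top.
Player 1 against (P, T): payoffs 1.7, 5.6 → best response Bottom.
Player 1 against (Q, S): payoffs 0.1, 3.7 → best response Bottom.
Player 1 against (Q, T): payoffs 0.6, 0.3 → best response Top.
Player 2 against (Top, S): payoffs 0.9, 0 → best response P.
Player 2 against (Top, T): payoffs 3.5, 4 → best response Q.
Player 2 against (Bottom, S): payoffs 3.7, 4.1 → best response Q.
Player 2 against (Bottom, T): payoffs 2.1, 5.6 → best response Q.
Player 3 against (Top, P): payoffs 3.1, 2.3 → best response S.
Player 3 against (Top, Q): payoffs 1.8, 5.2 → best response T.
Player 3 against (Bottom, P): payoffs 3, 2.8 → best response S.
Player 3 against (Bottom, Q): payoffs 5, 2 → best response S.
Mutual best responses: (Top, P, S); (Top, Q, T); (Bottom, Q, S).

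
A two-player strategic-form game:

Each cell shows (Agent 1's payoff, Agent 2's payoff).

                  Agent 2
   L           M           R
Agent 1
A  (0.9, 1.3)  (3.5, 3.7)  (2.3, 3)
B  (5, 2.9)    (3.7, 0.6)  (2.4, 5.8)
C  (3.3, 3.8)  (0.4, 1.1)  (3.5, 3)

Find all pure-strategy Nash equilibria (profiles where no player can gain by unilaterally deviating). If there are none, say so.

Agent 1 against L: payoffs 0.9, 5, 3.3 → best response B.
Agent 1 against M: payoffs 3.5, 3.7, 0.4 → best response B.
Agent 1 against R: payoffs 2.3, 2.4, 3.5 → best response C.
Agent 2 against A: payoffs 1.3, 3.7, 3 → best response M.
Agent 2 against B: payoffs 2.9, 0.6, 5.8 → best response R.
Agent 2 against C: payoffs 3.8, 1.1, 3 → best response L.
No profile is a mutual best response for all players.

none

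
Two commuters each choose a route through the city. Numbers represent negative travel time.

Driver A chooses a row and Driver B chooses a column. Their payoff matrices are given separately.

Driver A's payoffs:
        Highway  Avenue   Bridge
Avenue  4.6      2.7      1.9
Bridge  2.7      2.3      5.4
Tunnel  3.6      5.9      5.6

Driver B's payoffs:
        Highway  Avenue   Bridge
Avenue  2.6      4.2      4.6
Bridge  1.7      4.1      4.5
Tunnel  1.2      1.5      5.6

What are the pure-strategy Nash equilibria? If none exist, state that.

(Tunnel, Bridge)

Check each profile: it is a Nash equilibrium iff no player can strictly gain by switching unilaterally.
(Avenue, Highway): Driver B can switch to Avenue (2.6 → 4.2). Not NE.
(Avenue, Avenue): Driver A can switch to Tunnel (2.7 → 5.9). Not NE.
(Avenue, Bridge): Driver A can switch to Bridge (1.9 → 5.4). Not NE.
(Bridge, Highway): Driver A can switch to Avenue (2.7 → 4.6). Not NE.
(Bridge, Avenue): Driver A can switch to Avenue (2.3 → 2.7). Not NE.
(Bridge, Bridge): Driver A can switch to Tunnel (5.4 → 5.6). Not NE.
(Tunnel, Highway): Driver A can switch to Avenue (3.6 → 4.6). Not NE.
(Tunnel, Avenue): Driver B can switch to Bridge (1.5 → 5.6). Not NE.
(Tunnel, Bridge): Driver A gets 5.6, best alternative 5.4; Driver B gets 5.6, best alternative 1.5. No profitable deviation — NE.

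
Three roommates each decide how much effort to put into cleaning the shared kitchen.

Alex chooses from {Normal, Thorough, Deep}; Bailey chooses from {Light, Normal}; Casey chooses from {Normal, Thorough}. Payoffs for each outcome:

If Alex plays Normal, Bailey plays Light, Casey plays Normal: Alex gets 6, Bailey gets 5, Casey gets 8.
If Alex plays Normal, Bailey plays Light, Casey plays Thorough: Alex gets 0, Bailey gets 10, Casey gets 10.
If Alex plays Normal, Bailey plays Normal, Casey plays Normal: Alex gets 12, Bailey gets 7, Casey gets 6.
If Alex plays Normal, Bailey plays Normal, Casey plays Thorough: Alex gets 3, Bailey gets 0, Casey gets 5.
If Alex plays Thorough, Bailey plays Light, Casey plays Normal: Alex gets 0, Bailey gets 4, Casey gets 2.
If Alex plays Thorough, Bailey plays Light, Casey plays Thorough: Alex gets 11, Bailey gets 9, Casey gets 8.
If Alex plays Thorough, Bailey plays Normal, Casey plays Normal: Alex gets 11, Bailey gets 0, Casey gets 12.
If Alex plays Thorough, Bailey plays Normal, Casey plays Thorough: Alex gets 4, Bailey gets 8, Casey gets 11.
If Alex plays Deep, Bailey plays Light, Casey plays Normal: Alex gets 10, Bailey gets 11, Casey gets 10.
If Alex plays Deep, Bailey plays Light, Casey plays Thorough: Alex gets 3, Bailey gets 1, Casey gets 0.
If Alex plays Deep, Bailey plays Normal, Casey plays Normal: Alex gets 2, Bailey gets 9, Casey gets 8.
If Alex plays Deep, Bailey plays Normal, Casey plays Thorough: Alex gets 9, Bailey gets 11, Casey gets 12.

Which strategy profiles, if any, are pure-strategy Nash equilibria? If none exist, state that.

(Normal, Normal, Normal), (Thorough, Light, Thorough), (Deep, Light, Normal), (Deep, Normal, Thorough)

(Normal, Light, Normal): Alex can switch to Deep (6 → 10). Not NE.
(Normal, Light, Thorough): Alex can switch to Thorough (0 → 11). Not NE.
(Normal, Normal, Normal): Alex gets 12, best alternative 11; Bailey gets 7, best alternative 5; Casey gets 6, best alternative 5. No profitable deviation — NE.
(Normal, Normal, Thorough): Alex can switch to Thorough (3 → 4). Not NE.
(Thorough, Light, Normal): Alex can switch to Normal (0 → 6). Not NE.
(Thorough, Light, Thorough): Alex gets 11, best alternative 3; Bailey gets 9, best alternative 8; Casey gets 8, best alternative 2. No profitable deviation — NE.
(Thorough, Normal, Normal): Alex can switch to Normal (11 → 12). Not NE.
(Thorough, Normal, Thorough): Alex can switch to Deep (4 → 9). Not NE.
(Deep, Light, Normal): Alex gets 10, best alternative 6; Bailey gets 11, best alternative 9; Casey gets 10, best alternative 0. No profitable deviation — NE.
(Deep, Normal, Thorough): Alex gets 9, best alternative 4; Bailey gets 11, best alternative 1; Casey gets 12, best alternative 8. No profitable deviation — NE.
(The remaining 2 profiles each have a profitable deviation by the same check.)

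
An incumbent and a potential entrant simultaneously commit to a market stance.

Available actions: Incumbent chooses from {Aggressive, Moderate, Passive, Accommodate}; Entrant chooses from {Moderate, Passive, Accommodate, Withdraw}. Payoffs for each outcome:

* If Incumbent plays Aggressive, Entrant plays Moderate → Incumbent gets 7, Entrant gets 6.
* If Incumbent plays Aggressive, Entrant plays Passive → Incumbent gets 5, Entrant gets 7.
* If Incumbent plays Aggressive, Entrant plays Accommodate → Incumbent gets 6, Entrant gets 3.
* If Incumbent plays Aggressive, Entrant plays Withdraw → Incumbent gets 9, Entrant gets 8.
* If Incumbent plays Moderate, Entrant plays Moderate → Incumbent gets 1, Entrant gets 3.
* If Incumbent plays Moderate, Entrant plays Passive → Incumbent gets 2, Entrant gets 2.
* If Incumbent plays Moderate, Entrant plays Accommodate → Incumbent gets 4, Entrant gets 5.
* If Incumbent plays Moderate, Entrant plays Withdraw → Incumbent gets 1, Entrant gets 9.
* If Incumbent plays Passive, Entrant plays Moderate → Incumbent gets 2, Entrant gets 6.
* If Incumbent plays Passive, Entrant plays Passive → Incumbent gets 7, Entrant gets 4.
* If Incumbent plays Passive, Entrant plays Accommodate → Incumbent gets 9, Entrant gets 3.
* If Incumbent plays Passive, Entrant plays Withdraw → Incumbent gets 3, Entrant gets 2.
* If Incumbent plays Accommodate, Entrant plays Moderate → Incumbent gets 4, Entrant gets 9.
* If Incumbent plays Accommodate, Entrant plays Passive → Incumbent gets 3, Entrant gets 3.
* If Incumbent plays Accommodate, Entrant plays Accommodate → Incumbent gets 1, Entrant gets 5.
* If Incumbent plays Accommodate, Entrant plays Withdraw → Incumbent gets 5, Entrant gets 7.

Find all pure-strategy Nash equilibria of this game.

(Aggressive, Moderate): Entrant can switch to Passive (6 → 7). Not NE.
(Aggressive, Passive): Incumbent can switch to Passive (5 → 7). Not NE.
(Aggressive, Accommodate): Incumbent can switch to Passive (6 → 9). Not NE.
(Aggressive, Withdraw): Incumbent gets 9, best alternative 5; Entrant gets 8, best alternative 7. No profitable deviation — NE.
(Moderate, Moderate): Incumbent can switch to Aggressive (1 → 7). Not NE.
(Moderate, Passive): Incumbent can switch to Aggressive (2 → 5). Not NE.
(Moderate, Accommodate): Incumbent can switch to Aggressive (4 → 6). Not NE.
(The remaining 9 profiles each have a profitable deviation by the same check.)

Pure NE: (Aggressive, Withdraw)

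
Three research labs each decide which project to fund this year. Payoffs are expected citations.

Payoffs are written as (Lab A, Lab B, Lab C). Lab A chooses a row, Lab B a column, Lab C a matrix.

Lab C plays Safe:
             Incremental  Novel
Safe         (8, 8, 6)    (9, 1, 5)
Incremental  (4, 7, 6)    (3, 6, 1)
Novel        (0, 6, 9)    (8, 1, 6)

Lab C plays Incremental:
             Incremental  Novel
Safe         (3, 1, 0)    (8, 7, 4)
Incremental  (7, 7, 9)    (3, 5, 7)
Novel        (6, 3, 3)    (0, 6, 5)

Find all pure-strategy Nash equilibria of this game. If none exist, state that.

(Safe, Incremental, Safe): Lab A gets 8, best alternative 4; Lab B gets 8, best alternative 1; Lab C gets 6, best alternative 0. No profitable deviation — NE.
(Safe, Incremental, Incremental): Lab A can switch to Incremental (3 → 7). Not NE.
(Safe, Novel, Safe): Lab B can switch to Incremental (1 → 8). Not NE.
(Safe, Novel, Incremental): Lab C can switch to Safe (4 → 5). Not NE.
(Incremental, Incremental, Safe): Lab A can switch to Safe (4 → 8). Not NE.
(Incremental, Incremental, Incremental): Lab A gets 7, best alternative 6; Lab B gets 7, best alternative 5; Lab C gets 9, best alternative 6. No profitable deviation — NE.
(Incremental, Novel, Safe): Lab A can switch to Safe (3 → 9). Not NE.
(Incremental, Novel, Incremental): Lab A can switch to Safe (3 → 8). Not NE.
(Novel, Incremental, Safe): Lab A can switch to Safe (0 → 8). Not NE.
(Novel, Incremental, Incremental): Lab A can switch to Incremental (6 → 7). Not NE.
(The remaining 2 profiles each have a profitable deviation by the same check.)

The pure Nash equilibria are (Safe, Incremental, Safe), (Incremental, Incremental, Incremental).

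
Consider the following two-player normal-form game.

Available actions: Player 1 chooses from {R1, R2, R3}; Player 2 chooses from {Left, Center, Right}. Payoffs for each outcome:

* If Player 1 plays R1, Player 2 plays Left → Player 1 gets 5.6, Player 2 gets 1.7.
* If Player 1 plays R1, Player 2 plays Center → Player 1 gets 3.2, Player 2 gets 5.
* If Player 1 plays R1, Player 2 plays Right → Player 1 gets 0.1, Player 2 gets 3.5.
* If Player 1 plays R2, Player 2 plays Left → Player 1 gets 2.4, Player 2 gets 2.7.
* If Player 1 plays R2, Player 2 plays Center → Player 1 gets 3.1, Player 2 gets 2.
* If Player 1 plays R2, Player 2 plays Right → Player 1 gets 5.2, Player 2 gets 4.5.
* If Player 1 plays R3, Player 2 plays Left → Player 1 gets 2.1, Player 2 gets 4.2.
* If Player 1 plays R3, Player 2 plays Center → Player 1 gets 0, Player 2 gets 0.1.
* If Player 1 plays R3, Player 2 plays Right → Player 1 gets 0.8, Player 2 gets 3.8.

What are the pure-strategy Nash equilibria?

The pure Nash equilibria are (R1, Center); (R2, Right).

For each player, find the best response to each opponent profile; mutual best responses are the pure NE.
Player 1 against Left: payoffs 5.6, 2.4, 2.1 → best response R1.
Player 1 against Center: payoffs 3.2, 3.1, 0 → best response R1.
Player 1 against Right: payoffs 0.1, 5.2, 0.8 → best response R2.
Player 2 against R1: payoffs 1.7, 5, 3.5 → best response Center.
Player 2 against R2: payoffs 2.7, 2, 4.5 → best response Right.
Player 2 against R3: payoffs 4.2, 0.1, 3.8 → best response Left.
Mutual best responses: (R1, Center); (R2, Right).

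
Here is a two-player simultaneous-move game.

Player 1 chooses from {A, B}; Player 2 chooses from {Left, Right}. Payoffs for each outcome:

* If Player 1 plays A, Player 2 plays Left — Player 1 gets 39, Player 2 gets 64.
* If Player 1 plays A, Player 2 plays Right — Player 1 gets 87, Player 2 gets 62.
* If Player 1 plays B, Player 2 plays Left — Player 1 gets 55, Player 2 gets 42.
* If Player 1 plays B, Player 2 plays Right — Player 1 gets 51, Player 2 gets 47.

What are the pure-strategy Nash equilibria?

For each player, find the best response to each opponent profile; mutual best responses are the pure NE.
Player 1 against Left: payoffs 39, 55 → best response B.
Player 1 against Right: payoffs 87, 51 → best response A.
Player 2 against A: payoffs 64, 62 → best response Left.
Player 2 against B: payoffs 42, 47 → best response Right.
No profile is a mutual best response for all players.

There is no pure-strategy Nash equilibrium.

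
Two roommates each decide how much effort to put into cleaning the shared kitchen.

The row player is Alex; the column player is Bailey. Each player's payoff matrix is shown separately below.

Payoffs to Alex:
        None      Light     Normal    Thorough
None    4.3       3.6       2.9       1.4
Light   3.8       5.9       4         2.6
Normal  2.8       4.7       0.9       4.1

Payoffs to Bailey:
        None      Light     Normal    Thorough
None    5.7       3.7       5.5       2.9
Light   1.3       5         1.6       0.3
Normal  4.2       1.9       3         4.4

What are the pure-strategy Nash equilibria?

Pure-strategy Nash equilibria: (None, None); (Light, Light); (Normal, Thorough)

(None, None): Alex gets 4.3, best alternative 3.8; Bailey gets 5.7, best alternative 5.5. No profitable deviation — NE.
(None, Light): Alex can switch to Light (3.6 → 5.9). Not NE.
(None, Normal): Alex can switch to Light (2.9 → 4). Not NE.
(None, Thorough): Alex can switch to Light (1.4 → 2.6). Not NE.
(Light, None): Alex can switch to None (3.8 → 4.3). Not NE.
(Light, Light): Alex gets 5.9, best alternative 4.7; Bailey gets 5, best alternative 1.6. No profitable deviation — NE.
(Light, Normal): Bailey can switch to Light (1.6 → 5). Not NE.
(Light, Thorough): Alex can switch to Normal (2.6 → 4.1). Not NE.
(Normal, None): Alex can switch to None (2.8 → 4.3). Not NE.
(Normal, Light): Alex can switch to Light (4.7 → 5.9). Not NE.
(Normal, Normal): Alex can switch to None (0.9 → 2.9). Not NE.
(Normal, Thorough): Alex gets 4.1, best alternative 2.6; Bailey gets 4.4, best alternative 4.2. No profitable deviation — NE.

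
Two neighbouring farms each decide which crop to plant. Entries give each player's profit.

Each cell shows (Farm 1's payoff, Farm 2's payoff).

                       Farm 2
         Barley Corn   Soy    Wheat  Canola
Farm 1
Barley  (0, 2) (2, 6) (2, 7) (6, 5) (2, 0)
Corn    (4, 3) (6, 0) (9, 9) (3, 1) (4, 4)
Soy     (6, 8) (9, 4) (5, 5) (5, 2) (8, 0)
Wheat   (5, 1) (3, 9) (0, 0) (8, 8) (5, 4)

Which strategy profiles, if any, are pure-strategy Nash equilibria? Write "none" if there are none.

(Corn, Soy); (Soy, Barley)

Mark each player's best response to every combination of opponents' strategies; a profile where every player is best-responding is a pure Nash equilibrium.
Farm 1 against Barley: payoffs 0, 4, 6, 5 → best response Soy.
Farm 1 against Corn: payoffs 2, 6, 9, 3 → best response Soy.
Farm 1 against Soy: payoffs 2, 9, 5, 0 → best response Corn.
Farm 1 against Wheat: payoffs 6, 3, 5, 8 → best response Wheat.
Farm 1 against Canola: payoffs 2, 4, 8, 5 → best response Soy.
Farm 2 against Barley: payoffs 2, 6, 7, 5, 0 → best response Soy.
Farm 2 against Corn: payoffs 3, 0, 9, 1, 4 → best response Soy.
Farm 2 against Soy: payoffs 8, 4, 5, 2, 0 → best response Barley.
Farm 2 against Wheat: payoffs 1, 9, 0, 8, 4 → best response Corn.
Mutual best responses: (Corn, Soy); (Soy, Barley).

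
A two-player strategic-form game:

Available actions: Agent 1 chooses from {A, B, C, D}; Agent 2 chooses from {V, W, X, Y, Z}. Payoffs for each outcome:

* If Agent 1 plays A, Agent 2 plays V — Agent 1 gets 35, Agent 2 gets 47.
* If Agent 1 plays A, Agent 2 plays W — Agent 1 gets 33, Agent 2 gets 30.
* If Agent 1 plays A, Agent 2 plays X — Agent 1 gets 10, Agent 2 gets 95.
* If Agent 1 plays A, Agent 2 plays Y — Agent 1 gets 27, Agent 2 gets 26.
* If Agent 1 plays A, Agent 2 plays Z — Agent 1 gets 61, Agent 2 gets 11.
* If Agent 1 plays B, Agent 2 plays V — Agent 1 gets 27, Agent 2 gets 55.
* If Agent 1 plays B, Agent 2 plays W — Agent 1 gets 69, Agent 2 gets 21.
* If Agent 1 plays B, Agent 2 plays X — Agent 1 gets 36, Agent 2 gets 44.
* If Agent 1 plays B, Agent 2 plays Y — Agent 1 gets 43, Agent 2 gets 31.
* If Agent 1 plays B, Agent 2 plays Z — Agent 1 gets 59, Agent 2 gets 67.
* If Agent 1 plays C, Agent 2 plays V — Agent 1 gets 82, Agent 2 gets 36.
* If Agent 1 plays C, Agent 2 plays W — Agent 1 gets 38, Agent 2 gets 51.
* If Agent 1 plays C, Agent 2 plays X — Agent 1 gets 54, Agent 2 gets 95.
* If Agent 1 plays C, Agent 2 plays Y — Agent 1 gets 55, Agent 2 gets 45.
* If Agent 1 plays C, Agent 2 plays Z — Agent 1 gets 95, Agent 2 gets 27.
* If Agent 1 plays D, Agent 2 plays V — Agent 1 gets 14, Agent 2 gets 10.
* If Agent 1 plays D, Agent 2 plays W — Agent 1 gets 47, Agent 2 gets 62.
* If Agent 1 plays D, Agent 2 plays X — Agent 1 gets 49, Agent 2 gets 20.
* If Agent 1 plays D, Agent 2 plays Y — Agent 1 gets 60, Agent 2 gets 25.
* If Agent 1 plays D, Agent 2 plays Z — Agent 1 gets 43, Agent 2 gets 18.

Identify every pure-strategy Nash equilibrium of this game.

The unique pure-strategy Nash equilibrium is (C, X).

Agent 1 against V: payoffs 35, 27, 82, 14 → best response C.
Agent 1 against W: payoffs 33, 69, 38, 47 → best response B.
Agent 1 against X: payoffs 10, 36, 54, 49 → best response C.
Agent 1 against Y: payoffs 27, 43, 55, 60 → best response D.
Agent 1 against Z: payoffs 61, 59, 95, 43 → best response C.
Agent 2 against A: payoffs 47, 30, 95, 26, 11 → best response X.
Agent 2 against B: payoffs 55, 21, 44, 31, 67 → best response Z.
Agent 2 against C: payoffs 36, 51, 95, 45, 27 → best response X.
Agent 2 against D: payoffs 10, 62, 20, 25, 18 → best response W.
Mutual best responses: (C, X).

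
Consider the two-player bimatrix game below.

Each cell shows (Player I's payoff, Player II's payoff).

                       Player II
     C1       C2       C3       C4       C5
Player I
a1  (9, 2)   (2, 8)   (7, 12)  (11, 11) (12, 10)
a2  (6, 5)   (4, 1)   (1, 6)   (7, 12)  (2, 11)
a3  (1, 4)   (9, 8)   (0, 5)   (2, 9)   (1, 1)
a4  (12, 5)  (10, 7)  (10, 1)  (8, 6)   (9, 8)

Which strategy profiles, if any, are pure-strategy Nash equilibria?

Check each profile: it is a Nash equilibrium iff no player can strictly gain by switching unilaterally.
(a1, C1): Player I can switch to a4 (9 → 12). Not NE.
(a1, C2): Player I can switch to a2 (2 → 4). Not NE.
(a1, C3): Player I can switch to a4 (7 → 10). Not NE.
(a1, C4): Player II can switch to C3 (11 → 12). Not NE.
(a1, C5): Player II can switch to C3 (10 → 12). Not NE.
(a2, C1): Player I can switch to a1 (6 → 9). Not NE.
(a2, C2): Player I can switch to a3 (4 → 9). Not NE.
(a2, C3): Player I can switch to a1 (1 → 7). Not NE.
(a2, C4): Player I can switch to a1 (7 → 11). Not NE.
(a2, C5): Player I can switch to a1 (2 → 12). Not NE.
(a3, C1): Player I can switch to a1 (1 → 9). Not NE.
(a3, C2): Player I can switch to a4 (9 → 10). Not NE.
(The remaining 8 profiles each have a profitable deviation by the same check.)

There is no pure-strategy Nash equilibrium.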